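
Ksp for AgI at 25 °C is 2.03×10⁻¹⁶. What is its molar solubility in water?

1.42×10⁻⁸ M

AgI(s) ⇌ Ag⁺(aq) + I⁻(aq)
Call the molar solubility s, so that [Ag⁺] = s and [I⁻] = s.
Ksp = [Ag⁺][I⁻] = s · s = s^2
s^2 = 2.03×10⁻¹⁶
s = 1.42×10⁻⁸ mol L⁻¹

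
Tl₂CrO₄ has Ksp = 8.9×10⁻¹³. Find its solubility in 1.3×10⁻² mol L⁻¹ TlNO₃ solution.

5.3×10⁻⁹ M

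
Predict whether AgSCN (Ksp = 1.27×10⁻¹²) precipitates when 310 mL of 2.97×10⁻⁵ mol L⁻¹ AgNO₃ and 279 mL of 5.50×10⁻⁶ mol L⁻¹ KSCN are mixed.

Yes

After mixing, V = 310 mL + 279 mL = 589 mL.
[Ag⁺] = (2.97×10⁻⁵)(310)/589 = 1.56×10⁻⁵ mol L⁻¹
[SCN⁻] = (5.50×10⁻⁶)(279)/589 = 2.61×10⁻⁶ mol L⁻¹
Q = [Ag⁺][SCN⁻] = 4.07×10⁻¹¹
Because Q > Ksp (4.07×10⁻¹¹ vs 1.27×10⁻¹²), a precipitate of AgSCN forms.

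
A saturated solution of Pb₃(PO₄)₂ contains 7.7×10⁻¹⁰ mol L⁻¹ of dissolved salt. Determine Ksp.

Pb₃(PO₄)₂(s) ⇌ 3 Pb²⁺(aq) + 2 PO₄³⁻(aq)
For each mole of Pb₃(PO₄)₂ that dissolves per liter, [Pb²⁺] = 3s and [PO₄³⁻] = 2s; let s denote this solubility.
Ksp = [Pb²⁺]^3[PO₄³⁻]^2 = (3s)^3 · (2s)^2 = 108s^5
Ksp = 108 × (7.7×10⁻¹⁰)^5 = 2.9×10⁻⁴⁴

Ksp = 2.9×10⁻⁴⁴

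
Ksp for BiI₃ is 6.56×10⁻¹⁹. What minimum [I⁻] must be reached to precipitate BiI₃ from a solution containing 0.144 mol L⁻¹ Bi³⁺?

1.66×10⁻⁶ M

A salt starts to precipitate once the ion product Q reaches its Ksp.
BiI₃(s) ⇌ Bi³⁺(aq) + 3 I⁻(aq)
Ksp = [Bi³⁺][I⁻]^3 = [I⁻]^3(0.144)
[I⁻]^3 = 6.56×10⁻¹⁹ / (0.144) = 4.56×10⁻¹⁸
[I⁻] = 1.66×10⁻⁶ mol L⁻¹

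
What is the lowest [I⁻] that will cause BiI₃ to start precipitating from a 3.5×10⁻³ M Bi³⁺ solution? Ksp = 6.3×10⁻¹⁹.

The threshold for precipitation is Q = Ksp.
BiI₃(s) ⇌ Bi³⁺(aq) + 3 I⁻(aq)
Ksp = [Bi³⁺][I⁻]^3 = [I⁻]^3(3.5×10⁻³)
[I⁻]^3 = 6.3×10⁻¹⁹ / (3.5×10⁻³) = 1.8×10⁻¹⁶
[I⁻] = 5.6×10⁻⁶ M

5.6×10⁻⁶ M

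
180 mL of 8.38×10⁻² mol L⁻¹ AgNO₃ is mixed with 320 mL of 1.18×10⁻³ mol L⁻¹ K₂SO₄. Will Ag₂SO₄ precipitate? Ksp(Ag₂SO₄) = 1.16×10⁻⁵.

The combined volume is 500 mL.
[Ag⁺] = (8.38×10⁻²)(180)/500 = 3.02×10⁻² mol L⁻¹
[SO₄²⁻] = (1.18×10⁻³)(320)/500 = 7.55×10⁻⁴ mol L⁻¹
Q = [Ag⁺]^2[SO₄²⁻] = 6.87×10⁻⁷
Q < Ksp (6.87×10⁻⁷ vs 1.16×10⁻⁵); the solution remains unsaturated and no precipitate forms.

No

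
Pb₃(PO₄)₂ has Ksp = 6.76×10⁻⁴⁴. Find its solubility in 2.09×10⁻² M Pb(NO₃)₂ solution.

4.30×10⁻²⁰ M

Pb₃(PO₄)₂(s) ⇌ 3 Pb²⁺(aq) + 2 PO₄³⁻(aq)
Pb²⁺ is already present at 2.09×10⁻² M. If s mol/L of Pb₃(PO₄)₂ dissolves, [PO₄³⁻] = 2s while [Pb²⁺] ≈ 2.09×10⁻² M.
Ksp = [Pb²⁺]^3[PO₄³⁻]^2 = (2.09×10⁻²)^3(2s)^2
(2s)^2 = 6.76×10⁻⁴⁴ / (2.09×10⁻²)^3 = 7.40×10⁻³⁹
s = 4.30×10⁻²⁰ M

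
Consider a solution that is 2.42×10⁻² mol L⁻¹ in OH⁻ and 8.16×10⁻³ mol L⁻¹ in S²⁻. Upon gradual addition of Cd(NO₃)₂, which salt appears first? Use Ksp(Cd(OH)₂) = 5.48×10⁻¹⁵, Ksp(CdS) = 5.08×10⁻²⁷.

CdS

The threshold for precipitation is Q = Ksp.
For Cd(OH)₂: [Cd²⁺] = (Ksp/[OH⁻]^2) = 9.36×10⁻¹² mol L⁻¹
For CdS: [Cd²⁺] = (Ksp/[S²⁻]) = 6.23×10⁻²⁵ mol L⁻¹
CdS requires the lower [Cd²⁺], so it precipitates first.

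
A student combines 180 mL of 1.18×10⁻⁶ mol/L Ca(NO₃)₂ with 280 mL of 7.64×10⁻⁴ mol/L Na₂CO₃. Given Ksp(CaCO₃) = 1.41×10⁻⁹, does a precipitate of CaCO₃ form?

The combined volume is 460 mL.
[Ca²⁺] = (1.18×10⁻⁶)(180)/460 = 4.62×10⁻⁷ mol/L
[CO₃²⁻] = (7.64×10⁻⁴)(280)/460 = 4.65×10⁻⁴ mol/L
Q = [Ca²⁺][CO₃²⁻] = 2.15×10⁻¹⁰
Since Q (2.15×10⁻¹⁰) is less than Ksp (1.41×10⁻⁹), no CaCO₃ precipitates.

No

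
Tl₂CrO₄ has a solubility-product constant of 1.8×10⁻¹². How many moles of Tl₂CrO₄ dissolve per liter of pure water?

7.7×10⁻⁵ M

Tl₂CrO₄(s) ⇌ 2 Tl⁺(aq) + CrO₄²⁻(aq)
Let s be the molar solubility. Then [Tl⁺] = 2s and [CrO₄²⁻] = s.
Ksp = [Tl⁺]^2[CrO₄²⁻] = (2s)^2 · s = 4s^3
4s^3 = 1.8×10⁻¹²  ⇒  s^3 = 4.5×10⁻¹³
Taking the 3rd root, s = 7.7×10⁻⁵ M.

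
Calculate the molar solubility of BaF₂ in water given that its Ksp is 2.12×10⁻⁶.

8.09×10⁻³ M

BaF₂(s) ⇌ Ba²⁺(aq) + 2 F⁻(aq)
With molar solubility s: [Ba²⁺] = s, [F⁻] = 2s.
Ksp = [Ba²⁺][F⁻]^2 = s · (2s)^2 = 4s^3
4s^3 = 2.12×10⁻⁶  ⇒  s^3 = 5.30×10⁻⁷
s = 8.09×10⁻³ mol/L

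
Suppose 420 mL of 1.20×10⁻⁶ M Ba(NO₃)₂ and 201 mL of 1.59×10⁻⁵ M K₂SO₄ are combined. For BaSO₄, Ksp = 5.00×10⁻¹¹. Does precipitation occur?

Total volume after mixing = 420 + 201 = 621 mL.
[Ba²⁺] = (1.20×10⁻⁶)(420)/621 = 8.12×10⁻⁷ M
[SO₄²⁻] = (1.59×10⁻⁵)(201)/621 = 5.15×10⁻⁶ M
Q = [Ba²⁺][SO₄²⁻] = 4.18×10⁻¹²
Q = 4.18×10⁻¹² < Ksp = 5.00×10⁻¹¹, so the solution is unsaturated and no precipitate forms.

No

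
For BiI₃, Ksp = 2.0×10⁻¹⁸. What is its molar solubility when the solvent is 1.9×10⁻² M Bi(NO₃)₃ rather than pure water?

1.6×10⁻⁶ M

BiI₃(s) ⇌ Bi³⁺(aq) + 3 I⁻(aq)
Let s be the solubility of BiI₃ here. The common ion gives [Bi³⁺] ≈ 1.9×10⁻² M, and [I⁻] = 3s.
Ksp = [Bi³⁺][I⁻]^3 = (1.9×10⁻²)(3s)^3
(3s)^3 = 2.0×10⁻¹⁸ / (1.9×10⁻²) = 1.1×10⁻¹⁶
s = 1.6×10⁻⁶ M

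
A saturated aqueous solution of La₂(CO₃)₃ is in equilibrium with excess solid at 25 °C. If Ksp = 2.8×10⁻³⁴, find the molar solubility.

La₂(CO₃)₃(s) ⇌ 2 La³⁺(aq) + 3 CO₃²⁻(aq)
If s mol/L of La₂(CO₃)₃ dissolves, [La³⁺] = 2s and [CO₃²⁻] = 3s.
Ksp = [La³⁺]^2[CO₃²⁻]^3 = (2s)^2 · (3s)^3 = 108s^5
108s^5 = 2.8×10⁻³⁴  ⇒  s^5 = 2.6×10⁻³⁶
Taking the 5th root, s = 7.6×10⁻⁸ mol/L.

7.6×10⁻⁸ M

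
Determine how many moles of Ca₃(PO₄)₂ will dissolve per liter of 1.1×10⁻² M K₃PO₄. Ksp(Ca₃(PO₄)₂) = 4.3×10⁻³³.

1.1×10⁻¹⁰ M

Ca₃(PO₄)₂(s) ⇌ 3 Ca²⁺(aq) + 2 PO₄³⁻(aq)
The solution already contains PO₄³⁻ at 1.1×10⁻² M. Let s be the molar solubility of Ca₃(PO₄)₂.
[PO₄³⁻] ≈ 1.1×10⁻² M (common ion dominates); [Ca²⁺] = 3s.
Ksp = [Ca²⁺]^3[PO₄³⁻]^2 = (3s)^3(1.1×10⁻²)^2
(3s)^3 = 4.3×10⁻³³ / (1.1×10⁻²)^2 = 3.6×10⁻²⁹
s = 1.1×10⁻¹⁰ M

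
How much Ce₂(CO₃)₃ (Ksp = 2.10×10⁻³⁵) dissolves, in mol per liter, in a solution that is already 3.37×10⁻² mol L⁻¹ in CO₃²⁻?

Ce₂(CO₃)₃(s) ⇌ 2 Ce³⁺(aq) + 3 CO₃²⁻(aq)
Let s be the solubility of Ce₂(CO₃)₃ here. The common ion gives [CO₃²⁻] ≈ 3.37×10⁻² mol L⁻¹, and [Ce³⁺] = 2s.
Ksp = [Ce³⁺]^2[CO₃²⁻]^3 = (2s)^2(3.37×10⁻²)^3
(2s)^2 = 2.10×10⁻³⁵ / (3.37×10⁻²)^3 = 5.49×10⁻³¹
s = 3.70×10⁻¹⁶ mol L⁻¹

3.70×10⁻¹⁶ M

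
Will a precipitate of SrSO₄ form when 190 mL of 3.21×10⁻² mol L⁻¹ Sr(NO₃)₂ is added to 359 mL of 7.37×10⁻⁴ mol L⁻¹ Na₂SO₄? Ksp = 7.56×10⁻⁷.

Total volume after mixing = 190 + 359 = 549 mL.
[Sr²⁺] = (3.21×10⁻²)(190)/549 = 1.11×10⁻² mol L⁻¹
[SO₄²⁻] = (7.37×10⁻⁴)(359)/549 = 4.82×10⁻⁴ mol L⁻¹
Q = [Sr²⁺][SO₄²⁻] = 5.35×10⁻⁶
Because Q > Ksp (5.35×10⁻⁶ vs 7.56×10⁻⁷), a precipitate of SrSO₄ forms.

Yes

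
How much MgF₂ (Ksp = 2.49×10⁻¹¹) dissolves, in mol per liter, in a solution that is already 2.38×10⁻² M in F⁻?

4.40×10⁻⁸ M

MgF₂(s) ⇌ Mg²⁺(aq) + 2 F⁻(aq)
Let s be the solubility of MgF₂ here. The common ion gives [F⁻] ≈ 2.38×10⁻² M, and [Mg²⁺] = s.
Ksp = [Mg²⁺][F⁻]^2 = s(2.38×10⁻²)^2
s = 2.49×10⁻¹¹ / (2.38×10⁻²)^2 = 4.40×10⁻⁸
s = 4.40×10⁻⁸ M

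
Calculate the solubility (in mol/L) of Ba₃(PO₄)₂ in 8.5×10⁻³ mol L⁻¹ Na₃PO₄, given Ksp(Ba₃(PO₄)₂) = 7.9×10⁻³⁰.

1.6×10⁻⁹ M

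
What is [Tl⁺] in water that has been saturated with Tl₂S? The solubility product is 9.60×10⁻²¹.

2.68×10⁻⁷ M

Tl₂S(s) ⇌ 2 Tl⁺(aq) + S²⁻(aq)
With molar solubility s: [Tl⁺] = 2s, [S²⁻] = s.
Ksp = [Tl⁺]^2[S²⁻] = (2s)^2 · s = 4s^3 = 9.60×10⁻²¹
s = 1.34×10⁻⁷ mol L⁻¹
[Tl⁺] = 2s = 2.68×10⁻⁷ mol L⁻¹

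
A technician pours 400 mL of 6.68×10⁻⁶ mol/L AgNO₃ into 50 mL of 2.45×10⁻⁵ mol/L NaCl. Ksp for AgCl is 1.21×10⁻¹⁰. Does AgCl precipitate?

No

After mixing, V = 400 mL + 50 mL = 450 mL.
[Ag⁺] = (6.68×10⁻⁶)(400)/450 = 5.94×10⁻⁶ mol/L
[Cl⁻] = (2.45×10⁻⁵)(50)/450 = 2.72×10⁻⁶ mol/L
Q = [Ag⁺][Cl⁻] = 1.62×10⁻¹¹
Since Q (1.62×10⁻¹¹) is less than Ksp (1.21×10⁻¹⁰), no AgCl precipitates.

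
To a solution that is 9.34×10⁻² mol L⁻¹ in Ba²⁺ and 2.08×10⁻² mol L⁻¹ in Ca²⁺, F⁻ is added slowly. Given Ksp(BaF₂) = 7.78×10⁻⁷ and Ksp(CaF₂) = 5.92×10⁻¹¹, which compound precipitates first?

CaF₂

Each salt precipitates once Q = Ksp for that salt.
For BaF₂: [F⁻] = (Ksp/[Ba²⁺])^(1/2) = 2.89×10⁻³ mol L⁻¹
For CaF₂: [F⁻] = (Ksp/[Ca²⁺])^(1/2) = 5.33×10⁻⁵ mol L⁻¹
Since CaF₂ needs less F⁻ to reach saturation, it precipitates first.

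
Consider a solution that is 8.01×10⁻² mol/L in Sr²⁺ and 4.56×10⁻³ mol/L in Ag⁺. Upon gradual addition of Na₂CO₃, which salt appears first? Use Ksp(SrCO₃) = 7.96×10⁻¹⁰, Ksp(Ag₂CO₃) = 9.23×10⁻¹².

Each salt precipitates once Q = Ksp for that salt.
For SrCO₃: [CO₃²⁻] = (Ksp/[Sr²⁺]) = 9.94×10⁻⁹ mol/L
For Ag₂CO₃: [CO₃²⁻] = (Ksp/[Ag⁺]^2) = 4.44×10⁻⁷ mol/L
Since SrCO₃ needs less CO₃²⁻ to reach saturation, it precipitates first.

SrCO₃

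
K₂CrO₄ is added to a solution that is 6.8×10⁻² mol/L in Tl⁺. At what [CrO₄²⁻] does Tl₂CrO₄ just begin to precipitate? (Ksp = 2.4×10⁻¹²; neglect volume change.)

A salt starts to precipitate once the ion product Q reaches its Ksp.
Tl₂CrO₄(s) ⇌ 2 Tl⁺(aq) + CrO₄²⁻(aq)
Ksp = [Tl⁺]^2[CrO₄²⁻] = [CrO₄²⁻](6.8×10⁻²)^2
[CrO₄²⁻] = 2.4×10⁻¹² / (6.8×10⁻²)^2 = 5.2×10⁻¹⁰
[CrO₄²⁻] = 5.2×10⁻¹⁰ mol/L

5.2×10⁻¹⁰ M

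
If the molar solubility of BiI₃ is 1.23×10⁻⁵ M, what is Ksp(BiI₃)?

Ksp = 6.18×10⁻¹⁹

BiI₃(s) ⇌ Bi³⁺(aq) + 3 I⁻(aq)
For each mole of BiI₃ that dissolves per liter, [Bi³⁺] = s and [I⁻] = 3s; let s denote this solubility.
Ksp = [Bi³⁺][I⁻]^3 = s · (3s)^3 = 27s^4
Ksp = 27 × (1.23×10⁻⁵)^4 = 6.18×10⁻¹⁹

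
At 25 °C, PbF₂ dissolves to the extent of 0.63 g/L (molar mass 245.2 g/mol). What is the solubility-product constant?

Ksp = 6.8×10⁻⁸

Molar solubility s = (0.63 g/L) / (245.2 g/mol) = 2.569×10⁻³ mol/L
PbF₂(s) ⇌ Pb²⁺(aq) + 2 F⁻(aq)
If s mol/L of PbF₂ dissolves, [Pb²⁺] = s and [F⁻] = 2s.
Ksp = [Pb²⁺][F⁻]^2 = s · (2s)^2 = 4s^3
Ksp = 4 × (2.569×10⁻³)^3 = 6.8×10⁻⁸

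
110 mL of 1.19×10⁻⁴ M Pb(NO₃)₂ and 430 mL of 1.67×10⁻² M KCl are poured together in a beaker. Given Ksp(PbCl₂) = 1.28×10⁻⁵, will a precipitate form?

No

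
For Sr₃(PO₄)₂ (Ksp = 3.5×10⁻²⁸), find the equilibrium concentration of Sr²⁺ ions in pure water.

Sr₃(PO₄)₂(s) ⇌ 3 Sr²⁺(aq) + 2 PO₄³⁻(aq)
Let s be the molar solubility. Then [Sr²⁺] = 3s and [PO₄³⁻] = 2s.
Ksp = [Sr²⁺]^3[PO₄³⁻]^2 = (3s)^3 · (2s)^2 = 108s^5 = 3.5×10⁻²⁸
s = 1.3×10⁻⁶ mol/L
[Sr²⁺] = 3s = 3.8×10⁻⁶ mol/L

3.8×10⁻⁶ M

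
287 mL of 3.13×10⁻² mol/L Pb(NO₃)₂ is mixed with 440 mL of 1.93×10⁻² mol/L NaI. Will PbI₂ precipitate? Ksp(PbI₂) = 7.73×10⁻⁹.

Yes

Total volume after mixing = 287 + 440 = 727 mL.
[Pb²⁺] = (3.13×10⁻²)(287)/727 = 1.24×10⁻² mol/L
[I⁻] = (1.93×10⁻²)(440)/727 = 1.17×10⁻² mol/L
Q = [Pb²⁺][I⁻]^2 = 1.69×10⁻⁶
Because Q > Ksp (1.69×10⁻⁶ vs 7.73×10⁻⁹), a precipitate of PbI₂ forms.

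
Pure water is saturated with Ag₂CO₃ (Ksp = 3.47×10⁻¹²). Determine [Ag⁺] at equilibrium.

1.91×10⁻⁴ M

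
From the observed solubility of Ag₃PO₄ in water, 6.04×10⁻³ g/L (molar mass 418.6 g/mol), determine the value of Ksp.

Ksp = 1.17×10⁻¹⁸

s = (6.04×10⁻³ g L⁻¹)/(418.6 g mol⁻¹) = 1.4429×10⁻⁵ M
Ag₃PO₄(s) ⇌ 3 Ag⁺(aq) + PO₄³⁻(aq)
If s mol/L of Ag₃PO₄ dissolves, [Ag⁺] = 3s and [PO₄³⁻] = s.
Ksp = [Ag⁺]^3[PO₄³⁻] = (3s)^3 · s = 27s^4
Ksp = 27 × (1.4429×10⁻⁵)^4 = 1.17×10⁻¹⁸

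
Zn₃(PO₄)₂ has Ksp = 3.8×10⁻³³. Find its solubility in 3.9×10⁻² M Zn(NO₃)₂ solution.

Zn₃(PO₄)₂(s) ⇌ 3 Zn²⁺(aq) + 2 PO₄³⁻(aq)
Let s be the solubility of Zn₃(PO₄)₂ here. The common ion gives [Zn²⁺] ≈ 3.9×10⁻² M, and [PO₄³⁻] = 2s.
Ksp = [Zn²⁺]^3[PO₄³⁻]^2 = (3.9×10⁻²)^3(2s)^2
(2s)^2 = 3.8×10⁻³³ / (3.9×10⁻²)^3 = 6.4×10⁻²⁹
s = 4.0×10⁻¹⁵ M

4.0×10⁻¹⁵ M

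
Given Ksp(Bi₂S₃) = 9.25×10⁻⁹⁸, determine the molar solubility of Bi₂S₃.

Bi₂S₃(s) ⇌ 2 Bi³⁺(aq) + 3 S²⁻(aq)
If s mol/L of Bi₂S₃ dissolves, [Bi³⁺] = 2s and [S²⁻] = 3s.
Ksp = [Bi³⁺]^2[S²⁻]^3 = (2s)^2 · (3s)^3 = 108s^5
108s^5 = 9.25×10⁻⁹⁸  ⇒  s^5 = 8.56×10⁻¹⁰⁰
s = (8.56×10⁻¹⁰⁰)^(1/5) = 1.54×10⁻²⁰ M

1.54×10⁻²⁰ M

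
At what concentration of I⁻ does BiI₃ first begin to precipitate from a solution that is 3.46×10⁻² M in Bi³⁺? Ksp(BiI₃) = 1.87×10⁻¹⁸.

3.78×10⁻⁶ M

A salt starts to precipitate once the ion product Q reaches its Ksp.
BiI₃(s) ⇌ Bi³⁺(aq) + 3 I⁻(aq)
Ksp = [Bi³⁺][I⁻]^3 = [I⁻]^3(3.46×10⁻²)
[I⁻]^3 = 1.87×10⁻¹⁸ / (3.46×10⁻²) = 5.40×10⁻¹⁷
[I⁻] = 3.78×10⁻⁶ M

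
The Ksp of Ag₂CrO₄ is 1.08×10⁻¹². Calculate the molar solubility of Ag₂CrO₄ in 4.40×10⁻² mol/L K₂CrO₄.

2.48×10⁻⁶ M

Ag₂CrO₄(s) ⇌ 2 Ag⁺(aq) + CrO₄²⁻(aq)
Let s be the solubility of Ag₂CrO₄ here. The common ion gives [CrO₄²⁻] ≈ 4.40×10⁻² mol/L, and [Ag⁺] = 2s.
Ksp = [Ag⁺]^2[CrO₄²⁻] = (2s)^2(4.40×10⁻²)
(2s)^2 = 1.08×10⁻¹² / (4.40×10⁻²) = 2.45×10⁻¹¹
s = 2.48×10⁻⁶ mol/L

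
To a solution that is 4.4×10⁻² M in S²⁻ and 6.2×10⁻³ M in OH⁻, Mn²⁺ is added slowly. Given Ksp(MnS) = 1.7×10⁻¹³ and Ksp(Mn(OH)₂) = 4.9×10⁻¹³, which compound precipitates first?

MnS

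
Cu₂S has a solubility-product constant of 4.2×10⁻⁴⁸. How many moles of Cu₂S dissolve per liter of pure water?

Cu₂S(s) ⇌ 2 Cu⁺(aq) + S²⁻(aq)
For each mole of Cu₂S that dissolves per liter, [Cu⁺] = 2s and [S²⁻] = s; let s denote this solubility.
Ksp = [Cu⁺]^2[S²⁻] = (2s)^2 · s = 4s^3
4s^3 = 4.2×10⁻⁴⁸  ⇒  s^3 = 1.1×10⁻⁴⁸
s = (1.1×10⁻⁴⁸)^(1/3) = 1.0×10⁻¹⁶ M

1.0×10⁻¹⁶ M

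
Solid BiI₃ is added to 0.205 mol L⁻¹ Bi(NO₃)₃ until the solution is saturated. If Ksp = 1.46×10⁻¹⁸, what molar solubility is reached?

BiI₃(s) ⇌ Bi³⁺(aq) + 3 I⁻(aq)
With Bi³⁺ already at 0.205 mol L⁻¹ and s small, take [Bi³⁺] ≈ 0.205 mol L⁻¹ and [I⁻] = 3s.
Ksp = [Bi³⁺][I⁻]^3 = (0.205)(3s)^3
(3s)^3 = 1.46×10⁻¹⁸ / (0.205) = 7.12×10⁻¹⁸
s = 6.41×10⁻⁷ mol L⁻¹

6.41×10⁻⁷ M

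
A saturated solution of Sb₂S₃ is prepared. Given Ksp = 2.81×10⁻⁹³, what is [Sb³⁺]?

Sb₂S₃(s) ⇌ 2 Sb³⁺(aq) + 3 S²⁻(aq)
Let s be the molar solubility. Then [Sb³⁺] = 2s and [S²⁻] = 3s.
Ksp = [Sb³⁺]^2[S²⁻]^3 = (2s)^2 · (3s)^3 = 108s^5 = 2.81×10⁻⁹³
s = 1.21×10⁻¹⁹ mol/L
[Sb³⁺] = 2s = 2.42×10⁻¹⁹ mol/L

2.42×10⁻¹⁹ M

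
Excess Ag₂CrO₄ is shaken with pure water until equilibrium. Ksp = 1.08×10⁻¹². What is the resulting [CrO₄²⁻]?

6.46×10⁻⁵ M

Ag₂CrO₄(s) ⇌ 2 Ag⁺(aq) + CrO₄²⁻(aq)
For each mole of Ag₂CrO₄ that dissolves per liter, [Ag⁺] = 2s and [CrO₄²⁻] = s; let s denote this solubility.
Ksp = [Ag⁺]^2[CrO₄²⁻] = (2s)^2 · s = 4s^3 = 1.08×10⁻¹²
s = 6.46×10⁻⁵ M
[CrO₄²⁻] = s = 6.46×10⁻⁵ M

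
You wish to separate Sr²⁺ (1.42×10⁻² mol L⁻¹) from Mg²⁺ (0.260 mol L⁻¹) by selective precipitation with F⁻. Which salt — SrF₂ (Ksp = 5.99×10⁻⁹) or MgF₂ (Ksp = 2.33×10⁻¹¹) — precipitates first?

Precipitation of each salt begins when its ion product equals Ksp.
For SrF₂: [F⁻] = (Ksp/[Sr²⁺])^(1/2) = 6.49×10⁻⁴ mol L⁻¹
For MgF₂: [F⁻] = (Ksp/[Mg²⁺])^(1/2) = 9.47×10⁻⁶ mol L⁻¹
Since MgF₂ needs less F⁻ to reach saturation, it precipitates first.

MgF₂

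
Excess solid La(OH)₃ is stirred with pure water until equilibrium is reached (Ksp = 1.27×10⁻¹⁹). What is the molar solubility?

8.28×10⁻⁶ M

La(OH)₃(s) ⇌ La³⁺(aq) + 3 OH⁻(aq)
Let s be the molar solubility. Then [La³⁺] = s and [OH⁻] = 3s.
Ksp = [La³⁺][OH⁻]^3 = s · (3s)^3 = 27s^4
27s^4 = 1.27×10⁻¹⁹  ⇒  s^4 = 4.70×10⁻²¹
s = 8.28×10⁻⁶ mol L⁻¹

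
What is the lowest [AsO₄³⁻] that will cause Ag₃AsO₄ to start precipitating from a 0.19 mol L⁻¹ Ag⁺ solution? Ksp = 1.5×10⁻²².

Precipitation of each salt begins when its ion product equals Ksp.
Ag₃AsO₄(s) ⇌ 3 Ag⁺(aq) + AsO₄³⁻(aq)
Ksp = [Ag⁺]^3[AsO₄³⁻] = [AsO₄³⁻](0.19)^3
[AsO₄³⁻] = 1.5×10⁻²² / (0.19)^3 = 2.2×10⁻²⁰
[AsO₄³⁻] = 2.2×10⁻²⁰ mol L⁻¹

2.2×10⁻²⁰ M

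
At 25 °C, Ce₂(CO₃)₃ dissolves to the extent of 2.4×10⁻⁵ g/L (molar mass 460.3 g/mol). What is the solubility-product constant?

Ksp = 4.2×10⁻³⁵

s = (2.4×10⁻⁵ g L⁻¹)/(460.3 g mol⁻¹) = 5.214×10⁻⁸ M
Ce₂(CO₃)₃(s) ⇌ 2 Ce³⁺(aq) + 3 CO₃²⁻(aq)
If s mol/L of Ce₂(CO₃)₃ dissolves, [Ce³⁺] = 2s and [CO₃²⁻] = 3s.
Ksp = [Ce³⁺]^2[CO₃²⁻]^3 = (2s)^2 · (3s)^3 = 108s^5
Ksp = 108 × (5.214×10⁻⁸)^5 = 4.2×10⁻³⁵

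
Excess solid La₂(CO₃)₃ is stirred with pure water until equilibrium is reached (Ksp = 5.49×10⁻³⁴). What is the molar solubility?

8.73×10⁻⁸ M

La₂(CO₃)₃(s) ⇌ 2 La³⁺(aq) + 3 CO₃²⁻(aq)
For each mole of La₂(CO₃)₃ that dissolves per liter, [La³⁺] = 2s and [CO₃²⁻] = 3s; let s denote this solubility.
Ksp = [La³⁺]^2[CO₃²⁻]^3 = (2s)^2 · (3s)^3 = 108s^5
108s^5 = 5.49×10⁻³⁴  ⇒  s^5 = 5.08×10⁻³⁶
Taking the 5th root, s = 8.73×10⁻⁸ mol L⁻¹.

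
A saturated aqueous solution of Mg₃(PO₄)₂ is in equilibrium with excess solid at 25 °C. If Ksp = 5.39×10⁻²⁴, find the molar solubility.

Mg₃(PO₄)₂(s) ⇌ 3 Mg²⁺(aq) + 2 PO₄³⁻(aq)
If s mol/L of Mg₃(PO₄)₂ dissolves, [Mg²⁺] = 3s and [PO₄³⁻] = 2s.
Ksp = [Mg²⁺]^3[PO₄³⁻]^2 = (3s)^3 · (2s)^2 = 108s^5
108s^5 = 5.39×10⁻²⁴  ⇒  s^5 = 4.99×10⁻²⁶
s = 8.70×10⁻⁶ mol L⁻¹

8.70×10⁻⁶ M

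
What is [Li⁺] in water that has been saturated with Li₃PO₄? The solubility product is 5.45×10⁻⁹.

Li₃PO₄(s) ⇌ 3 Li⁺(aq) + PO₄³⁻(aq)
Let s be the molar solubility. Then [Li⁺] = 3s and [PO₄³⁻] = s.
Ksp = [Li⁺]^3[PO₄³⁻] = (3s)^3 · s = 27s^4 = 5.45×10⁻⁹
s = 3.77×10⁻³ mol/L
[Li⁺] = 3s = 1.13×10⁻² mol/L

1.13×10⁻² M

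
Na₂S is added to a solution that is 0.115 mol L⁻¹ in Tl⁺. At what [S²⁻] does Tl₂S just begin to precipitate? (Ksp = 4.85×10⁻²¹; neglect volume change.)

3.67×10⁻¹⁹ M

The threshold for precipitation is Q = Ksp.
Tl₂S(s) ⇌ 2 Tl⁺(aq) + S²⁻(aq)
Ksp = [Tl⁺]^2[S²⁻] = [S²⁻](0.115)^2
[S²⁻] = 4.85×10⁻²¹ / (0.115)^2 = 3.67×10⁻¹⁹
[S²⁻] = 3.67×10⁻¹⁹ mol L⁻¹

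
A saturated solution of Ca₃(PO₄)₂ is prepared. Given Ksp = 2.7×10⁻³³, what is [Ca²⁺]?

3.6×10⁻⁷ M

Ca₃(PO₄)₂(s) ⇌ 3 Ca²⁺(aq) + 2 PO₄³⁻(aq)
Call the molar solubility s, so that [Ca²⁺] = 3s and [PO₄³⁻] = 2s.
Ksp = [Ca²⁺]^3[PO₄³⁻]^2 = (3s)^3 · (2s)^2 = 108s^5 = 2.7×10⁻³³
s = 1.2×10⁻⁷ mol L⁻¹
[Ca²⁺] = 3s = 3.6×10⁻⁷ mol L⁻¹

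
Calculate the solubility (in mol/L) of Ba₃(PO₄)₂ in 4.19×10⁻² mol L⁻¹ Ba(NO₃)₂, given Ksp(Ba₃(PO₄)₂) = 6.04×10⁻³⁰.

1.43×10⁻¹³ M

Ba₃(PO₄)₂(s) ⇌ 3 Ba²⁺(aq) + 2 PO₄³⁻(aq)
Let s be the solubility of Ba₃(PO₄)₂ here. The common ion gives [Ba²⁺] ≈ 4.19×10⁻² mol L⁻¹, and [PO₄³⁻] = 2s.
Ksp = [Ba²⁺]^3[PO₄³⁻]^2 = (4.19×10⁻²)^3(2s)^2
(2s)^2 = 6.04×10⁻³⁰ / (4.19×10⁻²)^3 = 8.21×10⁻²⁶
s = 1.43×10⁻¹³ mol L⁻¹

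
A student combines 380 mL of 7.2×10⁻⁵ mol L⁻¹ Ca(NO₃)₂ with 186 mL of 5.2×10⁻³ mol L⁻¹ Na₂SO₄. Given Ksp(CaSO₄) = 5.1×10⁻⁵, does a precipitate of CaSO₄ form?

Total volume after mixing = 380 + 186 = 566 mL.
[Ca²⁺] = (7.2×10⁻⁵)(380)/566 = 4.8×10⁻⁵ mol L⁻¹
[SO₄²⁻] = (5.2×10⁻³)(186)/566 = 1.7×10⁻³ mol L⁻¹
Q = [Ca²⁺][SO₄²⁻] = 8.3×10⁻⁸
Q < Ksp (8.3×10⁻⁸ vs 5.1×10⁻⁵); the solution remains unsaturated and no precipitate forms.

No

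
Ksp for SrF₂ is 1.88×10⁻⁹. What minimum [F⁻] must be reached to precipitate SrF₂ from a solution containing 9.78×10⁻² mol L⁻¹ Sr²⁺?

Precipitation begins when Q = Ksp.
SrF₂(s) ⇌ Sr²⁺(aq) + 2 F⁻(aq)
Ksp = [Sr²⁺][F⁻]^2 = [F⁻]^2(9.78×10⁻²)
[F⁻]^2 = 1.88×10⁻⁹ / (9.78×10⁻²) = 1.92×10⁻⁸
[F⁻] = 1.39×10⁻⁴ mol L⁻¹

1.39×10⁻⁴ M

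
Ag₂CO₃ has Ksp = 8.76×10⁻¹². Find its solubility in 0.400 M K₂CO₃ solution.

Ag₂CO₃(s) ⇌ 2 Ag⁺(aq) + CO₃²⁻(aq)
With CO₃²⁻ already at 0.400 M and s small, take [CO₃²⁻] ≈ 0.400 M and [Ag⁺] = 2s.
Ksp = [Ag⁺]^2[CO₃²⁻] = (2s)^2(0.400)
(2s)^2 = 8.76×10⁻¹² / (0.400) = 2.19×10⁻¹¹
s = 2.34×10⁻⁶ M

2.34×10⁻⁶ M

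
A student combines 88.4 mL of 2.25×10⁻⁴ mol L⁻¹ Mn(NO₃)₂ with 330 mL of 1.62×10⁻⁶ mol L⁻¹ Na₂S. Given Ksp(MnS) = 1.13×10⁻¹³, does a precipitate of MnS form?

Yes

After mixing, V = 88.4 mL + 330 mL = 418.4 mL.
[Mn²⁺] = (2.25×10⁻⁴)(88.4)/418.4 = 4.75×10⁻⁵ mol L⁻¹
[S²⁻] = (1.62×10⁻⁶)(330)/418.4 = 1.28×10⁻⁶ mol L⁻¹
Q = [Mn²⁺][S²⁻] = 6.07×10⁻¹¹
Because Q > Ksp (6.07×10⁻¹¹ vs 1.13×10⁻¹³), a precipitate of MnS forms.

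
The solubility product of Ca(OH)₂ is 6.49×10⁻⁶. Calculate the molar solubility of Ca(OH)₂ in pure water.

Ca(OH)₂(s) ⇌ Ca²⁺(aq) + 2 OH⁻(aq)
With molar solubility s: [Ca²⁺] = s, [OH⁻] = 2s.
Ksp = [Ca²⁺][OH⁻]^2 = s · (2s)^2 = 4s^3
4s^3 = 6.49×10⁻⁶  ⇒  s^3 = 1.62×10⁻⁶
s = 1.18×10⁻² mol L⁻¹

1.18×10⁻² M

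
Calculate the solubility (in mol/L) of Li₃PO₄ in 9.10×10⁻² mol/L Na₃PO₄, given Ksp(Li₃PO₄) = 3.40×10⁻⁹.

Li₃PO₄(s) ⇌ 3 Li⁺(aq) + PO₄³⁻(aq)
PO₄³⁻ is already present at 9.10×10⁻² mol/L. If s mol/L of Li₃PO₄ dissolves, [Li⁺] = 3s while [PO₄³⁻] ≈ 9.10×10⁻² mol/L.
Ksp = [Li⁺]^3[PO₄³⁻] = (3s)^3(9.10×10⁻²)
(3s)^3 = 3.40×10⁻⁹ / (9.10×10⁻²) = 3.74×10⁻⁸
s = 1.11×10⁻³ mol/L

1.11×10⁻³ M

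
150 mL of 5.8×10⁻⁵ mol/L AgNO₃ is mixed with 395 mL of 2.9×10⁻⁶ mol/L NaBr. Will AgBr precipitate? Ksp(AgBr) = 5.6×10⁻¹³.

Yes

Total volume after mixing = 150 + 395 = 545 mL.
[Ag⁺] = (5.8×10⁻⁵)(150)/545 = 1.6×10⁻⁵ mol/L
[Br⁻] = (2.9×10⁻⁶)(395)/545 = 2.1×10⁻⁶ mol/L
Q = [Ag⁺][Br⁻] = 3.4×10⁻¹¹
Q = 3.4×10⁻¹¹ > Ksp = 5.6×10⁻¹³, so the solution is supersaturated and AgBr precipitates.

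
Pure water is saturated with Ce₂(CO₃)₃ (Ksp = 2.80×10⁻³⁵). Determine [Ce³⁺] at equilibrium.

Ce₂(CO₃)₃(s) ⇌ 2 Ce³⁺(aq) + 3 CO₃²⁻(aq)
Call the molar solubility s, so that [Ce³⁺] = 2s and [CO₃²⁻] = 3s.
Ksp = [Ce³⁺]^2[CO₃²⁻]^3 = (2s)^2 · (3s)^3 = 108s^5 = 2.80×10⁻³⁵
s = 4.82×10⁻⁸ M
[Ce³⁺] = 2s = 9.63×10⁻⁸ M

9.63×10⁻⁸ M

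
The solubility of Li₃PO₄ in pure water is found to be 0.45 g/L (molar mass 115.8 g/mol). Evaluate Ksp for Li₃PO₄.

Ksp = 6.2×10⁻⁹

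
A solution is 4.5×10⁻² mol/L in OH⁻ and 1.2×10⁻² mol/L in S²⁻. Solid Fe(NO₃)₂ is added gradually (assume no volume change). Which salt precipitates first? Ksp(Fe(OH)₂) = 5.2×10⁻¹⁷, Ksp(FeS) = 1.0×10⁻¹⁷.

FeS

Precipitation of each salt begins when its ion product equals Ksp.
For Fe(OH)₂: [Fe²⁺] = (Ksp/[OH⁻]^2) = 2.6×10⁻¹⁴ mol/L
For FeS: [Fe²⁺] = (Ksp/[S²⁻]) = 8.3×10⁻¹⁶ mol/L
Since FeS needs less Fe²⁺ to reach saturation, it precipitates first.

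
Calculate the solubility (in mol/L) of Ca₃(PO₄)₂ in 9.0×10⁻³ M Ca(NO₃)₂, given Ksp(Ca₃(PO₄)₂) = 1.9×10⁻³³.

Ca₃(PO₄)₂(s) ⇌ 3 Ca²⁺(aq) + 2 PO₄³⁻(aq)
The solution already contains Ca²⁺ at 9.0×10⁻³ M. Let s be the molar solubility of Ca₃(PO₄)₂.
[Ca²⁺] ≈ 9.0×10⁻³ M (common ion dominates); [PO₄³⁻] = 2s.
Ksp = [Ca²⁺]^3[PO₄³⁻]^2 = (9.0×10⁻³)^3(2s)^2
(2s)^2 = 1.9×10⁻³³ / (9.0×10⁻³)^3 = 2.6×10⁻²⁷
s = 2.6×10⁻¹⁴ M

2.6×10⁻¹⁴ M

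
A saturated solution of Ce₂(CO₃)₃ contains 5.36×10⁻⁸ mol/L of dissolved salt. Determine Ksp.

Ksp = 4.78×10⁻³⁵

Ce₂(CO₃)₃(s) ⇌ 2 Ce³⁺(aq) + 3 CO₃²⁻(aq)
For each mole of Ce₂(CO₃)₃ that dissolves per liter, [Ce³⁺] = 2s and [CO₃²⁻] = 3s; let s denote this solubility.
Ksp = [Ce³⁺]^2[CO₃²⁻]^3 = (2s)^2 · (3s)^3 = 108s^5
Ksp = 108 × (5.36×10⁻⁸)^5 = 4.78×10⁻³⁵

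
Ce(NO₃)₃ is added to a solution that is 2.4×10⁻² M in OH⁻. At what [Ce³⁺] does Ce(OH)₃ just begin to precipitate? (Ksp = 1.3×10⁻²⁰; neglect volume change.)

9.4×10⁻¹⁶ M

The threshold for precipitation is Q = Ksp.
Ce(OH)₃(s) ⇌ Ce³⁺(aq) + 3 OH⁻(aq)
Ksp = [Ce³⁺][OH⁻]^3 = [Ce³⁺](2.4×10⁻²)^3
[Ce³⁺] = 1.3×10⁻²⁰ / (2.4×10⁻²)^3 = 9.4×10⁻¹⁶
[Ce³⁺] = 9.4×10⁻¹⁶ M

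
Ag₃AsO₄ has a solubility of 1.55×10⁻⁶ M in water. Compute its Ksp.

Ksp = 1.56×10⁻²²

Ag₃AsO₄(s) ⇌ 3 Ag⁺(aq) + AsO₄³⁻(aq)
Let s be the molar solubility. Then [Ag⁺] = 3s and [AsO₄³⁻] = s.
Ksp = [Ag⁺]^3[AsO₄³⁻] = (3s)^3 · s = 27s^4
Ksp = 27 × (1.55×10⁻⁶)^4 = 1.56×10⁻²²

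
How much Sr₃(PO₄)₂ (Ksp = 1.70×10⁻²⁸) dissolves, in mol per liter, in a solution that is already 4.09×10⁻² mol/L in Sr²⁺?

Sr₃(PO₄)₂(s) ⇌ 3 Sr²⁺(aq) + 2 PO₄³⁻(aq)
With Sr²⁺ already at 4.09×10⁻² mol/L and s small, take [Sr²⁺] ≈ 4.09×10⁻² mol/L and [PO₄³⁻] = 2s.
Ksp = [Sr²⁺]^3[PO₄³⁻]^2 = (4.09×10⁻²)^3(2s)^2
(2s)^2 = 1.70×10⁻²⁸ / (4.09×10⁻²)^3 = 2.48×10⁻²⁴
s = 7.88×10⁻¹³ mol/L

7.88×10⁻¹³ M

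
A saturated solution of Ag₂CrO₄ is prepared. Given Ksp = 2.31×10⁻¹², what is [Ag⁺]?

Ag₂CrO₄(s) ⇌ 2 Ag⁺(aq) + CrO₄²⁻(aq)
With molar solubility s: [Ag⁺] = 2s, [CrO₄²⁻] = s.
Ksp = [Ag⁺]^2[CrO₄²⁻] = (2s)^2 · s = 4s^3 = 2.31×10⁻¹²
s = 8.33×10⁻⁵ M
[Ag⁺] = 2s = 1.67×10⁻⁴ M

1.67×10⁻⁴ M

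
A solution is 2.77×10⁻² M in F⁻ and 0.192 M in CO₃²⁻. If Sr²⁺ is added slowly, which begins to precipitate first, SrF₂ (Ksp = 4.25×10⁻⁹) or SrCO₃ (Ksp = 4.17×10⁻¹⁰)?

SrCO₃

The threshold for precipitation is Q = Ksp.
For SrF₂: [Sr²⁺] = (Ksp/[F⁻]^2) = 5.54×10⁻⁶ M
For SrCO₃: [Sr²⁺] = (Ksp/[CO₃²⁻]) = 2.17×10⁻⁹ M
Since SrCO₃ needs less Sr²⁺ to reach saturation, it precipitates first.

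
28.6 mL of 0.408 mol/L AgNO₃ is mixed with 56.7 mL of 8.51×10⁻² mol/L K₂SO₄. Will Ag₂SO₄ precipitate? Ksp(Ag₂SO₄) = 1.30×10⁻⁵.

Total volume after mixing = 28.6 + 56.7 = 85.3 mL.
[Ag⁺] = (0.408)(28.6)/85.3 = 0.137 mol/L
[SO₄²⁻] = (8.51×10⁻²)(56.7)/85.3 = 5.66×10⁻² mol/L
Q = [Ag⁺]^2[SO₄²⁻] = 1.06×10⁻³
Q = 1.06×10⁻³ > Ksp = 1.30×10⁻⁵, so the solution is supersaturated and Ag₂SO₄ precipitates.

Yes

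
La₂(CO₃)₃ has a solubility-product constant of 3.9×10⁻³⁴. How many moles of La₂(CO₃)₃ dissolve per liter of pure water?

La₂(CO₃)₃(s) ⇌ 2 La³⁺(aq) + 3 CO₃²⁻(aq)
Call the molar solubility s, so that [La³⁺] = 2s and [CO₃²⁻] = 3s.
Ksp = [La³⁺]^2[CO₃²⁻]^3 = (2s)^2 · (3s)^3 = 108s^5
108s^5 = 3.9×10⁻³⁴  ⇒  s^5 = 3.6×10⁻³⁶
s = 8.2×10⁻⁸ mol L⁻¹

8.2×10⁻⁸ M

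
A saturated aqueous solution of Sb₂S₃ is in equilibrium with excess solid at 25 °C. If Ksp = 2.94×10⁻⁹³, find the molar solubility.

1.22×10⁻¹⁹ M

Sb₂S₃(s) ⇌ 2 Sb³⁺(aq) + 3 S²⁻(aq)
Call the molar solubility s, so that [Sb³⁺] = 2s and [S²⁻] = 3s.
Ksp = [Sb³⁺]^2[S²⁻]^3 = (2s)^2 · (3s)^3 = 108s^5
108s^5 = 2.94×10⁻⁹³  ⇒  s^5 = 2.72×10⁻⁹⁵
s = (2.72×10⁻⁹⁵)^(1/5) = 1.22×10⁻¹⁹ M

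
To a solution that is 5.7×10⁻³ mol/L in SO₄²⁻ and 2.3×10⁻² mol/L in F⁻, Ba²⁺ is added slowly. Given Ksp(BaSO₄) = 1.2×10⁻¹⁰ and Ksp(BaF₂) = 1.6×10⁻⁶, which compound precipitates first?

BaSO₄

The threshold for precipitation is Q = Ksp.
For BaSO₄: [Ba²⁺] = (Ksp/[SO₄²⁻]) = 2.1×10⁻⁸ mol/L
For BaF₂: [Ba²⁺] = (Ksp/[F⁻]^2) = 3.0×10⁻³ mol/L
Since BaSO₄ needs less Ba²⁺ to reach saturation, it precipitates first.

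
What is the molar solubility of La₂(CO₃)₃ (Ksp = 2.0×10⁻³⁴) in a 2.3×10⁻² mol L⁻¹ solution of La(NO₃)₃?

2.4×10⁻¹¹ M

La₂(CO₃)₃(s) ⇌ 2 La³⁺(aq) + 3 CO₃²⁻(aq)
With La³⁺ already at 2.3×10⁻² mol L⁻¹ and s small, take [La³⁺] ≈ 2.3×10⁻² mol L⁻¹ and [CO₃²⁻] = 3s.
Ksp = [La³⁺]^2[CO₃²⁻]^3 = (2.3×10⁻²)^2(3s)^3
(3s)^3 = 2.0×10⁻³⁴ / (2.3×10⁻²)^2 = 3.8×10⁻³¹
s = 2.4×10⁻¹¹ mol L⁻¹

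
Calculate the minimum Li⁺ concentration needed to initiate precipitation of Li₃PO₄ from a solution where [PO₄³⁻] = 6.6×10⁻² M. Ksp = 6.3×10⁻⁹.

Precipitation of each salt begins when its ion product equals Ksp.
Li₃PO₄(s) ⇌ 3 Li⁺(aq) + PO₄³⁻(aq)
Ksp = [Li⁺]^3[PO₄³⁻] = [Li⁺]^3(6.6×10⁻²)
[Li⁺]^3 = 6.3×10⁻⁹ / (6.6×10⁻²) = 9.5×10⁻⁸
[Li⁺] = 4.6×10⁻³ M

4.6×10⁻³ M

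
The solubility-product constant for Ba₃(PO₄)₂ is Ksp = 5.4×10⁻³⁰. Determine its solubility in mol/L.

5.5×10⁻⁷ M

Ba₃(PO₄)₂(s) ⇌ 3 Ba²⁺(aq) + 2 PO₄³⁻(aq)
Let s be the molar solubility. Then [Ba²⁺] = 3s and [PO₄³⁻] = 2s.
Ksp = [Ba²⁺]^3[PO₄³⁻]^2 = (3s)^3 · (2s)^2 = 108s^5
108s^5 = 5.4×10⁻³⁰  ⇒  s^5 = 5.0×10⁻³²
Taking the 5th root, s = 5.5×10⁻⁷ M.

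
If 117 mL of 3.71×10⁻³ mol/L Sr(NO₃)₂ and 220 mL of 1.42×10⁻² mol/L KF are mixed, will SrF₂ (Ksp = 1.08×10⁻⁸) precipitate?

Yes

The combined volume is 337 mL.
[Sr²⁺] = (3.71×10⁻³)(117)/337 = 1.29×10⁻³ mol/L
[F⁻] = (1.42×10⁻²)(220)/337 = 9.27×10⁻³ mol/L
Q = [Sr²⁺][F⁻]^2 = 1.11×10⁻⁷
Q = 1.11×10⁻⁷ > Ksp = 1.08×10⁻⁸, so the solution is supersaturated and SrF₂ precipitates.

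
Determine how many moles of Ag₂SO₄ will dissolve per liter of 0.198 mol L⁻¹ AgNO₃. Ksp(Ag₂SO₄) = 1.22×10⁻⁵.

3.11×10⁻⁴ M

Ag₂SO₄(s) ⇌ 2 Ag⁺(aq) + SO₄²⁻(aq)
Let s be the solubility of Ag₂SO₄ here. The common ion gives [Ag⁺] ≈ 0.198 mol L⁻¹, and [SO₄²⁻] = s.
Ksp = [Ag⁺]^2[SO₄²⁻] = (0.198)^2s
s = 1.22×10⁻⁵ / (0.198)^2 = 3.11×10⁻⁴
s = 3.11×10⁻⁴ mol L⁻¹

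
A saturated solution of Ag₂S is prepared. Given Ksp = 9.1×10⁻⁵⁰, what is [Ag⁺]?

5.7×10⁻¹⁷ M

Ag₂S(s) ⇌ 2 Ag⁺(aq) + S²⁻(aq)
Let s be the molar solubility. Then [Ag⁺] = 2s and [S²⁻] = s.
Ksp = [Ag⁺]^2[S²⁻] = (2s)^2 · s = 4s^3 = 9.1×10⁻⁵⁰
s = 2.8×10⁻¹⁷ mol/L
[Ag⁺] = 2s = 5.7×10⁻¹⁷ mol/L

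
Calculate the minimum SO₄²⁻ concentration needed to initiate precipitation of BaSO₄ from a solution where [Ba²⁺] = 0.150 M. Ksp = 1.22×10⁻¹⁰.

8.13×10⁻¹⁰ M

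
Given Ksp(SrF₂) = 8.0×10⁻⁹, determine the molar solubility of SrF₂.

SrF₂(s) ⇌ Sr²⁺(aq) + 2 F⁻(aq)
With molar solubility s: [Sr²⁺] = s, [F⁻] = 2s.
Ksp = [Sr²⁺][F⁻]^2 = s · (2s)^2 = 4s^3
4s^3 = 8.0×10⁻⁹  ⇒  s^3 = 2.0×10⁻⁹
Taking the 3rd root, s = 1.3×10⁻³ mol L⁻¹.

1.3×10⁻³ M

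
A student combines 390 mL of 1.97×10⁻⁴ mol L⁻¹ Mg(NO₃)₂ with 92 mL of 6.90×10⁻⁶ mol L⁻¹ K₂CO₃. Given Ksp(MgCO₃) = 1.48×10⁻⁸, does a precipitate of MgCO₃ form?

No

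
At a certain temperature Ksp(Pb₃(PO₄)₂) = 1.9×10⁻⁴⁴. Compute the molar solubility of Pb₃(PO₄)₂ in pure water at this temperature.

Pb₃(PO₄)₂(s) ⇌ 3 Pb²⁺(aq) + 2 PO₄³⁻(aq)
For each mole of Pb₃(PO₄)₂ that dissolves per liter, [Pb²⁺] = 3s and [PO₄³⁻] = 2s; let s denote this solubility.
Ksp = [Pb²⁺]^3[PO₄³⁻]^2 = (3s)^3 · (2s)^2 = 108s^5
108s^5 = 1.9×10⁻⁴⁴  ⇒  s^5 = 1.8×10⁻⁴⁶
s = 7.1×10⁻¹⁰ mol/L

7.1×10⁻¹⁰ M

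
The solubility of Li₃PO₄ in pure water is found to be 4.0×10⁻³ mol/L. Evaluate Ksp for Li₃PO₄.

Ksp = 6.9×10⁻⁹

Li₃PO₄(s) ⇌ 3 Li⁺(aq) + PO₄³⁻(aq)
For each mole of Li₃PO₄ that dissolves per liter, [Li⁺] = 3s and [PO₄³⁻] = s; let s denote this solubility.
Ksp = [Li⁺]^3[PO₄³⁻] = (3s)^3 · s = 27s^4
Ksp = 27 × (4.0×10⁻³)^4 = 6.9×10⁻⁹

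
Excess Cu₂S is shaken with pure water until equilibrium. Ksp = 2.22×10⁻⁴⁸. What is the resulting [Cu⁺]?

1.64×10⁻¹⁶ M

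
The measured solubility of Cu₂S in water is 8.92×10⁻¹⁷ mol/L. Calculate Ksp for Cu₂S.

Cu₂S(s) ⇌ 2 Cu⁺(aq) + S²⁻(aq)
Let s be the molar solubility. Then [Cu⁺] = 2s and [S²⁻] = s.
Ksp = [Cu⁺]^2[S²⁻] = (2s)^2 · s = 4s^3
Ksp = 4 × (8.92×10⁻¹⁷)^3 = 2.84×10⁻⁴⁸

Ksp = 2.84×10⁻⁴⁸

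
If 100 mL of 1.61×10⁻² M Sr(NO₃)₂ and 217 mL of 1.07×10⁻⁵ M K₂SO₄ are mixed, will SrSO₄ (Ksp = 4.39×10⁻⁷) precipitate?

The combined volume is 317 mL.
[Sr²⁺] = (1.61×10⁻²)(100)/317 = 5.08×10⁻³ M
[SO₄²⁻] = (1.07×10⁻⁵)(217)/317 = 7.32×10⁻⁶ M
Q = [Sr²⁺][SO₄²⁻] = 3.72×10⁻⁸
Since Q (3.72×10⁻⁸) is less than Ksp (4.39×10⁻⁷), no SrSO₄ precipitates.

No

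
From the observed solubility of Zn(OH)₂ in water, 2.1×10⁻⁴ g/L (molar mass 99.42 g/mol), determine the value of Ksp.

Ksp = 3.8×10⁻¹⁷

Convert to molarity: s = 2.1×10⁻⁴ / 99.42 = 2.112×10⁻⁶ mol/L
Zn(OH)₂(s) ⇌ Zn²⁺(aq) + 2 OH⁻(aq)
For each mole of Zn(OH)₂ that dissolves per liter, [Zn²⁺] = s and [OH⁻] = 2s; let s denote this solubility.
Ksp = [Zn²⁺][OH⁻]^2 = s · (2s)^2 = 4s^3
Ksp = 4 × (2.112×10⁻⁶)^3 = 3.8×10⁻¹⁷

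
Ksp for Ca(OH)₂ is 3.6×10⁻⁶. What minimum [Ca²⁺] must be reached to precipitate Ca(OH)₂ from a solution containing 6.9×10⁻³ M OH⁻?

7.6×10⁻² M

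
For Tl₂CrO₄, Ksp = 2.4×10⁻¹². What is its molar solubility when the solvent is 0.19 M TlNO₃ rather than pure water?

Tl₂CrO₄(s) ⇌ 2 Tl⁺(aq) + CrO₄²⁻(aq)
With Tl⁺ already at 0.19 M and s small, take [Tl⁺] ≈ 0.19 M and [CrO₄²⁻] = s.
Ksp = [Tl⁺]^2[CrO₄²⁻] = (0.19)^2s
s = 2.4×10⁻¹² / (0.19)^2 = 6.6×10⁻¹¹
s = 6.6×10⁻¹¹ M

6.6×10⁻¹¹ M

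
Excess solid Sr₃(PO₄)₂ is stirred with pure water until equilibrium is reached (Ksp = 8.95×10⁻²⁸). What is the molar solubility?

1.53×10⁻⁶ M

Sr₃(PO₄)₂(s) ⇌ 3 Sr²⁺(aq) + 2 PO₄³⁻(aq)
Let s be the molar solubility. Then [Sr²⁺] = 3s and [PO₄³⁻] = 2s.
Ksp = [Sr²⁺]^3[PO₄³⁻]^2 = (3s)^3 · (2s)^2 = 108s^5
108s^5 = 8.95×10⁻²⁸  ⇒  s^5 = 8.29×10⁻³⁰
Taking the 5th root, s = 1.53×10⁻⁶ mol L⁻¹.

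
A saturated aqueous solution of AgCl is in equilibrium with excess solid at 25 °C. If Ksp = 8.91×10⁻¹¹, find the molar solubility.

AgCl(s) ⇌ Ag⁺(aq) + Cl⁻(aq)
For each mole of AgCl that dissolves per liter, [Ag⁺] = s and [Cl⁻] = s; let s denote this solubility.
Ksp = [Ag⁺][Cl⁻] = s · s = s^2
s^2 = 8.91×10⁻¹¹
Taking the 2nd root, s = 9.44×10⁻⁶ mol/L.

9.44×10⁻⁶ M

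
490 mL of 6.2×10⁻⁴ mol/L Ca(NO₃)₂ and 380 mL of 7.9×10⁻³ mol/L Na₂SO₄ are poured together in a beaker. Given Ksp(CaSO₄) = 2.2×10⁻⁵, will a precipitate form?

No

The combined volume is 870 mL.
[Ca²⁺] = (6.2×10⁻⁴)(490)/870 = 3.5×10⁻⁴ mol/L
[SO₄²⁻] = (7.9×10⁻³)(380)/870 = 3.5×10⁻³ mol/L
Q = [Ca²⁺][SO₄²⁻] = 1.2×10⁻⁶
Q = 1.2×10⁻⁶ < Ksp = 2.2×10⁻⁵, so the solution is unsaturated and no precipitate forms.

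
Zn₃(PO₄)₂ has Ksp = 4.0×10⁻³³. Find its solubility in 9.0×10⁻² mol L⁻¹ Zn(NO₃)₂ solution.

Zn₃(PO₄)₂(s) ⇌ 3 Zn²⁺(aq) + 2 PO₄³⁻(aq)
The solution already contains Zn²⁺ at 9.0×10⁻² mol L⁻¹. Let s be the molar solubility of Zn₃(PO₄)₂.
[Zn²⁺] ≈ 9.0×10⁻² mol L⁻¹ (common ion dominates); [PO₄³⁻] = 2s.
Ksp = [Zn²⁺]^3[PO₄³⁻]^2 = (9.0×10⁻²)^3(2s)^2
(2s)^2 = 4.0×10⁻³³ / (9.0×10⁻²)^3 = 5.5×10⁻³⁰
s = 1.2×10⁻¹⁵ mol L⁻¹

1.2×10⁻¹⁵ M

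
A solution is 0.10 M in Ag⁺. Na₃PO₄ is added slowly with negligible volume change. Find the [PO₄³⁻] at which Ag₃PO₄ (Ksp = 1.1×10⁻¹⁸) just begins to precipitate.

Precipitation of each salt begins when its ion product equals Ksp.
Ag₃PO₄(s) ⇌ 3 Ag⁺(aq) + PO₄³⁻(aq)
Ksp = [Ag⁺]^3[PO₄³⁻] = [PO₄³⁻](0.10)^3
[PO₄³⁻] = 1.1×10⁻¹⁸ / (0.10)^3 = 1.1×10⁻¹⁵
[PO₄³⁻] = 1.1×10⁻¹⁵ M

1.1×10⁻¹⁵ M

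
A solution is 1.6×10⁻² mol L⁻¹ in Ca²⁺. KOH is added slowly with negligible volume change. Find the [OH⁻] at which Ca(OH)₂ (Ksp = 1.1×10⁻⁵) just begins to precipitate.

Precipitation of each salt begins when its ion product equals Ksp.
Ca(OH)₂(s) ⇌ Ca²⁺(aq) + 2 OH⁻(aq)
Ksp = [Ca²⁺][OH⁻]^2 = [OH⁻]^2(1.6×10⁻²)
[OH⁻]^2 = 1.1×10⁻⁵ / (1.6×10⁻²) = 6.9×10⁻⁴
[OH⁻] = 2.6×10⁻² mol L⁻¹

2.6×10⁻² M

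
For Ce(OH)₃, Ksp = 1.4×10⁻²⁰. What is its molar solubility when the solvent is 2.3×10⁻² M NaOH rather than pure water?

1.2×10⁻¹⁵ M

Ce(OH)₃(s) ⇌ Ce³⁺(aq) + 3 OH⁻(aq)
With OH⁻ already at 2.3×10⁻² M and s small, take [OH⁻] ≈ 2.3×10⁻² M and [Ce³⁺] = s.
Ksp = [Ce³⁺][OH⁻]^3 = s(2.3×10⁻²)^3
s = 1.4×10⁻²⁰ / (2.3×10⁻²)^3 = 1.2×10⁻¹⁵
s = 1.2×10⁻¹⁵ M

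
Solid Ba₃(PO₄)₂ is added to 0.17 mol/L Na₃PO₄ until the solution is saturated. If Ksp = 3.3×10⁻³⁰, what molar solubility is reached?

1.6×10⁻¹⁰ M

Ba₃(PO₄)₂(s) ⇌ 3 Ba²⁺(aq) + 2 PO₄³⁻(aq)
PO₄³⁻ is already present at 0.17 mol/L. If s mol/L of Ba₃(PO₄)₂ dissolves, [Ba²⁺] = 3s while [PO₄³⁻] ≈ 0.17 mol/L.
Ksp = [Ba²⁺]^3[PO₄³⁻]^2 = (3s)^3(0.17)^2
(3s)^3 = 3.3×10⁻³⁰ / (0.17)^2 = 1.1×10⁻²⁸
s = 1.6×10⁻¹⁰ mol/L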